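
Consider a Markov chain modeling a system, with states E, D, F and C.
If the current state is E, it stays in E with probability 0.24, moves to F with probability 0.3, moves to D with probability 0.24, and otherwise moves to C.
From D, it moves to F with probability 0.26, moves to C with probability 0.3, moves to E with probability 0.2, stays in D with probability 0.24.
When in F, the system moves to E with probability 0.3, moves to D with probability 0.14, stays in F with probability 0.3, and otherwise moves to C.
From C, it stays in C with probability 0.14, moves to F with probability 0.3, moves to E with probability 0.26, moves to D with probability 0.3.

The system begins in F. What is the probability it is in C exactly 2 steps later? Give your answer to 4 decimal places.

0.2224

Propagate the distribution vector 2 steps from F.
After 0 steps: (0.0000, 0.0000, 1.0000, 0.0000)
After 1 step: (0.3000, 0.1400, 0.3000, 0.2600)
After 2 steps: (0.2576, 0.2256, 0.2944, 0.2224)
P(in C after 2 steps) = 0.2224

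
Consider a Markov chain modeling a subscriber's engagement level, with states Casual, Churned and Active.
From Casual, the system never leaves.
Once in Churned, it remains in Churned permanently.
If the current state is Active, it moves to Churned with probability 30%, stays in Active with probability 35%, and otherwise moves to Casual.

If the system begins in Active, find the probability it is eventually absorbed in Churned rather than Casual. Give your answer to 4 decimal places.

0.4615

Let h(s) be the probability of absorption at Churned starting from transient state s. Then h(Churned) = 1 and h(Casual) = 0. By first-step analysis:
h(Active) = 0.35·0 + 0.3·1 + 0.35·h(Active)
Solving: h(Active) = 0.4615.
Starting from Active, the probability is 0.4615.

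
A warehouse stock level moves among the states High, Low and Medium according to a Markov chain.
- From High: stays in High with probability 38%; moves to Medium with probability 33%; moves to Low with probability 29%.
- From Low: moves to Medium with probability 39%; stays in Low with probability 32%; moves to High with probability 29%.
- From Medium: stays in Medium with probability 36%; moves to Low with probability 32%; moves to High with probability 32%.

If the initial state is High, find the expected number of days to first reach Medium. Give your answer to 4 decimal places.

Let t(s) be the expected number of days to first reach Medium from state s, with t(Medium) = 0. Conditioning on the first day:
t(High) = 1 + 0.38·t(High) + 0.29·t(Low)
t(Low) = 1 + 0.29·t(High) + 0.32·t(Low)
Solving: t(High) = 2.8741, t(Low) = 2.6963.
Expected days from High to Medium: 2.8741.

2.8741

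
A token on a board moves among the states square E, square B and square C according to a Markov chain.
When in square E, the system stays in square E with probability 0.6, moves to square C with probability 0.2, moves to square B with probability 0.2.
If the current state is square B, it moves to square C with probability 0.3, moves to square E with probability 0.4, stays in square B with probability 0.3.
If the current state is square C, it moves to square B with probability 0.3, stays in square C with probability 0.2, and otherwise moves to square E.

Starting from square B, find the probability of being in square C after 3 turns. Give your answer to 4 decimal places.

Propagate the distribution vector 3 turns from square B.
After 0 turns: (0.0000, 1.0000, 0.0000)
After 1 turn: (0.4000, 0.3000, 0.3000)
After 2 turns: (0.5100, 0.2600, 0.2300)
After 3 turns: (0.5250, 0.2490, 0.2260)
P(in square C after 3 turns) = 0.2260

0.2260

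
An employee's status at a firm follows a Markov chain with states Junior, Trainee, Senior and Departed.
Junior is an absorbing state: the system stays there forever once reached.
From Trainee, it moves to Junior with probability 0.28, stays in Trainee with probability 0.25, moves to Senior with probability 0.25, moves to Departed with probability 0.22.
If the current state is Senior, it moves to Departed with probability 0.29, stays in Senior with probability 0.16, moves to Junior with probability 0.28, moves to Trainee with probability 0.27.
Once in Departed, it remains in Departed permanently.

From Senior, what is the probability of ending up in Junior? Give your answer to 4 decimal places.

Let h(s) be the probability of absorption at Junior starting from transient state s. Then h(Junior) = 1 and h(Departed) = 0. By first-step analysis:
h(Trainee) = 0.28·1 + 0.25·h(Trainee) + 0.25·h(Senior) + 0.22·0
h(Senior) = 0.28·1 + 0.27·h(Trainee) + 0.16·h(Senior) + 0.29·0
Solving: h(Trainee) = 0.5426, h(Senior) = 0.5077.
Starting from Senior, the probability is 0.5077.

0.5077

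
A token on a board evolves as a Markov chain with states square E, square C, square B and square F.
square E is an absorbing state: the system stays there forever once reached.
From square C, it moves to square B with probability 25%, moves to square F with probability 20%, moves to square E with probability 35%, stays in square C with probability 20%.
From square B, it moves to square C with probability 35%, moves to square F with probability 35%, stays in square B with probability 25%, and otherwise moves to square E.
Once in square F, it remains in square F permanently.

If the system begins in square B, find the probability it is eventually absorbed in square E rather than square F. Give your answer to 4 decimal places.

Let h(s) be the probability of absorption at square E starting from transient state s. Then h(square E) = 1 and h(square F) = 0. By first-step analysis:
h(square C) = 0.35·1 + 0.2·h(square C) + 0.25·h(square B) + 0.2·0
h(square B) = 0.05·1 + 0.35·h(square C) + 0.25·h(square B) + 0.35·0
Solving: h(square C) = 0.5366, h(square B) = 0.3171.
Starting from square B, the probability is 0.3171.

0.3171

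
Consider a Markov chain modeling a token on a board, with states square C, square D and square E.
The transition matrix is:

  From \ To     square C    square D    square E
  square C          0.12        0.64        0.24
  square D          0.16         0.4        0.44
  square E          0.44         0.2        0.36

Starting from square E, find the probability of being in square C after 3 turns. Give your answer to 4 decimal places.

0.2408

Propagate the distribution vector 3 turns from square E.
After 0 turns: (0.0000, 0.0000, 1.0000)
After 1 turn: (0.4400, 0.2000, 0.3600)
After 2 turns: (0.2432, 0.4336, 0.3232)
After 3 turns: (0.2408, 0.3937, 0.3655)
P(in square C after 3 turns) = 0.2408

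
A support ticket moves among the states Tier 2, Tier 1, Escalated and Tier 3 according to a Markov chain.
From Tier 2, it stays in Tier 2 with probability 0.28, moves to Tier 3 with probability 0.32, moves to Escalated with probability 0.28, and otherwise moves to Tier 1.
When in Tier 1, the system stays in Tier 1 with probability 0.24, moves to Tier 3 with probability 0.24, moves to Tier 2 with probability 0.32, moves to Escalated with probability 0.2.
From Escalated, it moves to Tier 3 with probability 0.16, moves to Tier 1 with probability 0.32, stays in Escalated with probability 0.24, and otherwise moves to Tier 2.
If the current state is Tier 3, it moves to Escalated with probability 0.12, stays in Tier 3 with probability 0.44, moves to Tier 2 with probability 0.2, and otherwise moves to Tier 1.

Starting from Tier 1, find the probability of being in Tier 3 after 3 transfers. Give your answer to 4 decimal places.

Propagate the distribution vector 3 transfers from Tier 1.
After 0 transfers: (0.0000, 1.0000, 0.0000, 0.0000)
After 1 transfer: (0.3200, 0.2400, 0.2000, 0.2400)
After 2 transfers: (0.2704, 0.2176, 0.2144, 0.2976)
After 3 transfers: (0.2649, 0.2247, 0.2064, 0.3040)
P(in Tier 3 after 3 transfers) = 0.3040

0.3040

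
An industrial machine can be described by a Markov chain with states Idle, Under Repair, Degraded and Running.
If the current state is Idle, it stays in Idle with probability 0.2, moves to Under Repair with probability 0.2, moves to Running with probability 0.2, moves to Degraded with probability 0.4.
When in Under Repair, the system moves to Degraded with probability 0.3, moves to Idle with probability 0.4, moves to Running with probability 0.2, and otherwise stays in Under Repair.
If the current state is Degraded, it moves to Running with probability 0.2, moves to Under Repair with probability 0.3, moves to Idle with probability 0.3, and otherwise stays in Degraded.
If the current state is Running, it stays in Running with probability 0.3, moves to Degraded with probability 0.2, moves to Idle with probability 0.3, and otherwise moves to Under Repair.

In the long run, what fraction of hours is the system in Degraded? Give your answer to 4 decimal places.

0.2790

Let the stationary distribution be π with π = πP and π_1 + π_2 + π_3 + π_4 = 1.
π_1 = 0.2·π_1 + 0.4·π_2 + 0.3·π_3 + 0.3·π_4
π_2 = 0.2·π_1 + 0.1·π_2 + 0.3·π_3 + 0.2·π_4
π_3 = 0.4·π_1 + 0.3·π_2 + 0.2·π_3 + 0.2·π_4
Solving with the normalization constraint gives π = (0.2916, 0.2072, 0.2790, 0.2222).
So the stationary probability of Degraded is 0.2790.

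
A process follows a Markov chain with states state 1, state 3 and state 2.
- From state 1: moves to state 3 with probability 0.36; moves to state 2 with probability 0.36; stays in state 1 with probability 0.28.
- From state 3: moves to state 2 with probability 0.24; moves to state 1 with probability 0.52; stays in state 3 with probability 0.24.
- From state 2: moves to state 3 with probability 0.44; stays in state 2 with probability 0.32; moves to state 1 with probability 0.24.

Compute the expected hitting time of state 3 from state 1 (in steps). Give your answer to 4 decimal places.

Let t(s) be the expected number of steps to first reach state 3 from state s, with t(state 3) = 0. Conditioning on the first step:
t(state 1) = 1 + 0.28·t(state 1) + 0.36·t(state 2)
t(state 2) = 1 + 0.24·t(state 1) + 0.32·t(state 2)
Solving: t(state 1) = 2.5794, t(state 2) = 2.3810.
Expected steps from state 1 to state 3: 2.5794.

2.5794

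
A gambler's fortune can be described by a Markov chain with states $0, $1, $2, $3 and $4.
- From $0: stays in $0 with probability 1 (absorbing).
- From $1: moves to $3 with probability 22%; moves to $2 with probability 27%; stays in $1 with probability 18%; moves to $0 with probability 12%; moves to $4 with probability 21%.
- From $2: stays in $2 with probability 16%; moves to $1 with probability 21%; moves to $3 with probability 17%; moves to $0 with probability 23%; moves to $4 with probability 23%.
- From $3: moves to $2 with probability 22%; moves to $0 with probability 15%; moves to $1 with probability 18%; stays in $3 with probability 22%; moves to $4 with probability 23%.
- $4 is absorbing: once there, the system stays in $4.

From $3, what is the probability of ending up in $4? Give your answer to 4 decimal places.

0.5832

Let h(s) be the probability of absorption at $4 starting from transient state s. Then h($4) = 1 and h($0) = 0. By first-step analysis:
h($1) = 0.12·0 + 0.18·h($1) + 0.27·h($2) + 0.22·h($3) + 0.21·1
h($2) = 0.23·0 + 0.21·h($1) + 0.16·h($2) + 0.17·h($3) + 0.23·1
h($3) = 0.15·0 + 0.18·h($1) + 0.22·h($2) + 0.22·h($3) + 0.23·1
Solving: h($1) = 0.5902, h($2) = 0.5394, h($3) = 0.5832.
Starting from $3, the probability is 0.5832.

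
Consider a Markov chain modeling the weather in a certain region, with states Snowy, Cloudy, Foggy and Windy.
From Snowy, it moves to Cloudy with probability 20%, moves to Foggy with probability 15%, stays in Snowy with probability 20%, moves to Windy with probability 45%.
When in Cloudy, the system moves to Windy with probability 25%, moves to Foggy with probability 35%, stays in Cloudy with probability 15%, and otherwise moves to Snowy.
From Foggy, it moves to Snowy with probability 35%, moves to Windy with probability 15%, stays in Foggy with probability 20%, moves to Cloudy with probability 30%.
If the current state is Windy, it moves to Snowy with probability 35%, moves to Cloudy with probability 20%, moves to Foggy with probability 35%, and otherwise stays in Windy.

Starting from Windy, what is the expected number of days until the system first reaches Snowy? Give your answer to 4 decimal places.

3.0483

Let t(s) be the expected number of days to first reach Snowy from state s, with t(Snowy) = 0. Conditioning on the first day:
t(Cloudy) = 1 + 0.15·t(Cloudy) + 0.35·t(Foggy) + 0.25·t(Windy)
t(Foggy) = 1 + 0.3·t(Cloudy) + 0.2·t(Foggy) + 0.15·t(Windy)
t(Windy) = 1 + 0.2·t(Cloudy) + 0.35·t(Foggy) + 0.1·t(Windy)
Solving: t(Cloudy) = 3.3386, t(Foggy) = 3.0735, t(Windy) = 3.0483.
Expected days from Windy to Snowy: 3.0483.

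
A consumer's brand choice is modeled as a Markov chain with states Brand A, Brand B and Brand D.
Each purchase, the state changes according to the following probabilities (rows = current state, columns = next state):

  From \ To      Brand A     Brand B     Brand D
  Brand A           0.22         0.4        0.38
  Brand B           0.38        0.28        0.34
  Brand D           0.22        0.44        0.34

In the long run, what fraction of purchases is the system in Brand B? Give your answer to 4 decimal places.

0.3697

Let the stationary distribution be π with π = πP and π_1 + π_2 + π_3 = 1.
π_1 = 0.22·π_1 + 0.38·π_2 + 0.22·π_3
π_2 = 0.4·π_1 + 0.28·π_2 + 0.44·π_3
Solving with the normalization constraint gives π = (0.2791, 0.3697, 0.3512).
So the stationary probability of Brand B is 0.3697.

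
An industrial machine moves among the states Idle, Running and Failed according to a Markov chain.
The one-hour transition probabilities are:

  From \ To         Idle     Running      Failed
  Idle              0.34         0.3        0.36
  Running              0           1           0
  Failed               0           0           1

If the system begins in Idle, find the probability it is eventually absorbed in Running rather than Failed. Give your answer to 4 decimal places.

0.4545

Let h(s) be the probability of absorption at Running starting from transient state s. Then h(Running) = 1 and h(Failed) = 0. By first-step analysis:
h(Idle) = 0.34·h(Idle) + 0.3·1 + 0.36·0
Solving: h(Idle) = 0.4545.
Starting from Idle, the probability is 0.4545.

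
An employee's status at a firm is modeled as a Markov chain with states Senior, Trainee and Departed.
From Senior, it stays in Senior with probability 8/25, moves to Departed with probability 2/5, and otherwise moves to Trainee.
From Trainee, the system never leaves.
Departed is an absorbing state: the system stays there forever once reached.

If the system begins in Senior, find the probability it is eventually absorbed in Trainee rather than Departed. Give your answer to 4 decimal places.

0.4118

Let h(s) be the probability of absorption at Trainee starting from transient state s. Then h(Trainee) = 1 and h(Departed) = 0. By first-step analysis:
h(Senior) = 0.32·h(Senior) + 0.28·1 + 0.4·0
Solving: h(Senior) = 0.4118.
Starting from Senior, the probability is 0.4118.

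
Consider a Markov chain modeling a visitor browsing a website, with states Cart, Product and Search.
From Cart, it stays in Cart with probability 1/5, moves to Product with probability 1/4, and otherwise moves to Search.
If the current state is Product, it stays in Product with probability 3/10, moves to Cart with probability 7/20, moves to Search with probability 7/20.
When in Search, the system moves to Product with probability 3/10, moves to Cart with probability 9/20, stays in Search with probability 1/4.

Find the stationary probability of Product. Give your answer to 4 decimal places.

0.2831

Let the stationary distribution be π with π = πP and π_1 + π_2 + π_3 = 1.
π_1 = 0.2·π_1 + 0.35·π_2 + 0.45·π_3
π_2 = 0.25·π_1 + 0.3·π_2 + 0.3·π_3
Solving with the normalization constraint gives π = (0.3373, 0.2831, 0.3795).
So the stationary probability of Product is 0.2831.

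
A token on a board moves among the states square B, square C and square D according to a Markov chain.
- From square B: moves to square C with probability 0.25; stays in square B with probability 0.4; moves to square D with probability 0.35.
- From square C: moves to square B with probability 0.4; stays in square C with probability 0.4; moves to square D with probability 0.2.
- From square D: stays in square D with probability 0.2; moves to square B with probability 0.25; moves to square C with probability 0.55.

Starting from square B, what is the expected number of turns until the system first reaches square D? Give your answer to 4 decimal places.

3.2692

Let t(s) be the expected number of turns to first reach square D from state s, with t(square D) = 0. Conditioning on the first turn:
t(square B) = 1 + 0.4·t(square B) + 0.25·t(square C)
t(square C) = 1 + 0.4·t(square B) + 0.4·t(square C)
Solving: t(square B) = 3.2692, t(square C) = 3.8462.
Expected turns from square B to square D: 3.2692.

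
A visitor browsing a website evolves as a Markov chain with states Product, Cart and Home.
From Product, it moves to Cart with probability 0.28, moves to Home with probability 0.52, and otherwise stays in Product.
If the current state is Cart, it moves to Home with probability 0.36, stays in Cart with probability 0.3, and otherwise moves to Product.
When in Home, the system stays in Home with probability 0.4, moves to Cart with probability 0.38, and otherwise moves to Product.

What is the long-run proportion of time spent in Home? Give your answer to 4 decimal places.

Let the stationary distribution be π with π = πP and π_1 + π_2 + π_3 = 1.
π_1 = 0.2·π_1 + 0.34·π_2 + 0.22·π_3
π_2 = 0.28·π_1 + 0.3·π_2 + 0.38·π_3
Solving with the normalization constraint gives π = (0.2543, 0.3283, 0.4174).
So the stationary probability of Home is 0.4174.

0.4174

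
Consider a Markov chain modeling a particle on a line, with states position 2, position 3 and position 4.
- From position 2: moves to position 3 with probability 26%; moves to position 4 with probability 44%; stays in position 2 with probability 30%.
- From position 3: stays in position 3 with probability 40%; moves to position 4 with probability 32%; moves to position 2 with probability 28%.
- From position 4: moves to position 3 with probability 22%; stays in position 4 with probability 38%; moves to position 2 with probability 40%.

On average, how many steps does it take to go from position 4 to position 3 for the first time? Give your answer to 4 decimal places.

Let t(s) be the expected number of steps to first reach position 3 from state s, with t(position 3) = 0. Conditioning on the first step:
t(position 2) = 1 + 0.3·t(position 2) + 0.44·t(position 4)
t(position 4) = 1 + 0.4·t(position 2) + 0.38·t(position 4)
Solving: t(position 2) = 4.1085, t(position 4) = 4.2636.
Expected steps from position 4 to position 3: 4.2636.

4.2636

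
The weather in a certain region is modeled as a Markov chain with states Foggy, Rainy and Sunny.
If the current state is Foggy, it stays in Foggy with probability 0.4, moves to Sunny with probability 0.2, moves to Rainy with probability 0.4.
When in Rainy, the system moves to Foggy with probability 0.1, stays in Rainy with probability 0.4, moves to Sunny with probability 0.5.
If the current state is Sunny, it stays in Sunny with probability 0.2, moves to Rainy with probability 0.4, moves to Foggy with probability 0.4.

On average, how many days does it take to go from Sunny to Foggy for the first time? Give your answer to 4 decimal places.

3.5714

Let t(s) be the expected number of days to first reach Foggy from state s, with t(Foggy) = 0. Conditioning on the first day:
t(Rainy) = 1 + 0.4·t(Rainy) + 0.5·t(Sunny)
t(Sunny) = 1 + 0.4·t(Rainy) + 0.2·t(Sunny)
Solving: t(Rainy) = 4.6429, t(Sunny) = 3.5714.
Expected days from Sunny to Foggy: 3.5714.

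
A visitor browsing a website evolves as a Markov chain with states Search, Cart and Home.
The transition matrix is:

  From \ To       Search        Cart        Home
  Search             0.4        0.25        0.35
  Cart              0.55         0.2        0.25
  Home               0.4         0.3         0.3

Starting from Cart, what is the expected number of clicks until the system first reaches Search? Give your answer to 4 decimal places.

Let t(s) be the expected number of clicks to first reach Search from state s, with t(Search) = 0. Conditioning on the first click:
t(Cart) = 1 + 0.2·t(Cart) + 0.25·t(Home)
t(Home) = 1 + 0.3·t(Cart) + 0.3·t(Home)
Solving: t(Cart) = 1.9588, t(Home) = 2.2680.
Expected clicks from Cart to Search: 1.9588.

1.9588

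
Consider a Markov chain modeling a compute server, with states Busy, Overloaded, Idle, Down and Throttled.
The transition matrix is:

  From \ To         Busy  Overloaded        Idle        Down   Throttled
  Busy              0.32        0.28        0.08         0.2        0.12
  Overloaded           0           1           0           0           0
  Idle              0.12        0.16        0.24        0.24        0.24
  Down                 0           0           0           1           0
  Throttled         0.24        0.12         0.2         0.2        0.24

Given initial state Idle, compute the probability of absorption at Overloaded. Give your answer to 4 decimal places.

0.4361

Let h(s) be the probability of absorption at Overloaded starting from transient state s. Then h(Overloaded) = 1 and h(Down) = 0. By first-step analysis:
h(Busy) = 0.32·h(Busy) + 0.28·1 + 0.08·h(Idle) + 0.2·0 + 0.12·h(Throttled)
h(Idle) = 0.12·h(Busy) + 0.16·1 + 0.24·h(Idle) + 0.24·0 + 0.24·h(Throttled)
h(Throttled) = 0.24·h(Busy) + 0.12·1 + 0.2·h(Idle) + 0.2·0 + 0.24·h(Throttled)
Solving: h(Busy) = 0.5414, h(Idle) = 0.4361, h(Throttled) = 0.4436.
Starting from Idle, the probability is 0.4361.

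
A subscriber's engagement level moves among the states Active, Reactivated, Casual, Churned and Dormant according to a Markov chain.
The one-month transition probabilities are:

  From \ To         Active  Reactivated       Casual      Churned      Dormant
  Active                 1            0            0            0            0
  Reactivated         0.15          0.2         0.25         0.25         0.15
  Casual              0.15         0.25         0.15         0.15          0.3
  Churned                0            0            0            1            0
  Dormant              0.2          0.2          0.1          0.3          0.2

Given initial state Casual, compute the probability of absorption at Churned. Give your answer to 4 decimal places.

Let h(s) be the probability of absorption at Churned starting from transient state s. Then h(Churned) = 1 and h(Active) = 0. By first-step analysis:
h(Reactivated) = 0.15·0 + 0.2·h(Reactivated) + 0.25·h(Casual) + 0.25·1 + 0.15·h(Dormant)
h(Casual) = 0.15·0 + 0.25·h(Reactivated) + 0.15·h(Casual) + 0.15·1 + 0.3·h(Dormant)
h(Dormant) = 0.2·0 + 0.2·h(Reactivated) + 0.1·h(Casual) + 0.3·1 + 0.2·h(Dormant)
Solving: h(Reactivated) = 0.6001, h(Casual) = 0.5631, h(Dormant) = 0.5954.
Starting from Casual, the probability is 0.5631.

0.5631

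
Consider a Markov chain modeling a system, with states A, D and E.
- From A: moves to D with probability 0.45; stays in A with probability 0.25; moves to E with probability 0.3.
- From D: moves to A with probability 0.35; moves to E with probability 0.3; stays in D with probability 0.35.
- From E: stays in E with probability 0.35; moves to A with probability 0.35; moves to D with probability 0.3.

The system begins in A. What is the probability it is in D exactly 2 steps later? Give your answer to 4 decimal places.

0.3600

Sum over the intermediate state after 1 step:
P = P(A→A)·P(A→D) + P(A→D)·P(D→D) + P(A→E)·P(E→D)
  = 0.25×0.45 + 0.45×0.35 + 0.3×0.3
  = 0.1125 + 0.1575 + 0.0900 = 0.3600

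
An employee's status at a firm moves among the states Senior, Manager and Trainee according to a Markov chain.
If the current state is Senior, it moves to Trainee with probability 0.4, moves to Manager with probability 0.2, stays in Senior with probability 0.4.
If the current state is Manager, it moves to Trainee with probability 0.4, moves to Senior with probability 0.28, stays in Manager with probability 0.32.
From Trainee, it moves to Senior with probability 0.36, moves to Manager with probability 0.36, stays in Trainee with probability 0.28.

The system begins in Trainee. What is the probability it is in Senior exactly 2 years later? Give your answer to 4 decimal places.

0.3456

Sum over the intermediate state after 1 year:
P = P(Trainee→Senior)·P(Senior→Senior) + P(Trainee→Manager)·P(Manager→Senior) + P(Trainee→Trainee)·P(Trainee→Senior)
  = 0.36×0.4 + 0.36×0.28 + 0.28×0.36
  = 0.1440 + 0.1008 + 0.1008 = 0.3456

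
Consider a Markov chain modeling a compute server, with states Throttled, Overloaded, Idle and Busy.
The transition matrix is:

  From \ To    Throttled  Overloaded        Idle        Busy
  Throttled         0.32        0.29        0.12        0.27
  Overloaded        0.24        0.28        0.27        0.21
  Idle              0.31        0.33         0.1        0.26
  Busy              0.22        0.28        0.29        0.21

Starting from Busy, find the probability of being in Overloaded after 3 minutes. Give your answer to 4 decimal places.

0.2923

Propagate the distribution vector 3 minutes from Busy.
After 0 minutes: (0.0000, 0.0000, 0.0000, 1.0000)
After 1 minute: (0.2200, 0.2800, 0.2900, 0.2100)
After 2 minutes: (0.2737, 0.2967, 0.1919, 0.2377)
After 3 minutes: (0.2706, 0.2923, 0.2011, 0.2360)
P(in Overloaded after 3 minutes) = 0.2923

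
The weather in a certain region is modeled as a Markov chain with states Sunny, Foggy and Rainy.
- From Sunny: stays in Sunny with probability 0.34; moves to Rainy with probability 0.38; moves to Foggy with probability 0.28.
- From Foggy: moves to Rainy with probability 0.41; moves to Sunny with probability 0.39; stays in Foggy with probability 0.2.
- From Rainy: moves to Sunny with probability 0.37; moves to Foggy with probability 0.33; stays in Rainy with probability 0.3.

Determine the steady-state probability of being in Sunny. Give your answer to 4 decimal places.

0.3646

Let the stationary distribution be π with π = πP and π_1 + π_2 + π_3 = 1.
π_1 = 0.34·π_1 + 0.39·π_2 + 0.37·π_3
π_2 = 0.28·π_1 + 0.2·π_2 + 0.33·π_3
Solving with the normalization constraint gives π = (0.3646, 0.2759, 0.3595).
So the stationary probability of Sunny is 0.3646.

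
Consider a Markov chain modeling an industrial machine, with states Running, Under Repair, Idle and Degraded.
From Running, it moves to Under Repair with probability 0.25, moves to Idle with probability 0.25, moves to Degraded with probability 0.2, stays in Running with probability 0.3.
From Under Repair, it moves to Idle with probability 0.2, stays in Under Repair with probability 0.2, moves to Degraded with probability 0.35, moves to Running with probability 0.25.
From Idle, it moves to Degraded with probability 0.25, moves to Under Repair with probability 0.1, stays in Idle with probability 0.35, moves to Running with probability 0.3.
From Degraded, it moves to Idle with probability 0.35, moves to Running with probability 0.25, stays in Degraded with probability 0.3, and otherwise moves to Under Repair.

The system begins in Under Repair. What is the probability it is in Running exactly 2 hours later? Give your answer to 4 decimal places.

Propagate the distribution vector 2 hours from Under Repair.
After 0 hours: (0.0000, 1.0000, 0.0000, 0.0000)
After 1 hour: (0.2500, 0.2000, 0.2000, 0.3500)
After 2 hours: (0.2725, 0.1575, 0.2950, 0.2750)
P(in Running after 2 hours) = 0.2725

0.2725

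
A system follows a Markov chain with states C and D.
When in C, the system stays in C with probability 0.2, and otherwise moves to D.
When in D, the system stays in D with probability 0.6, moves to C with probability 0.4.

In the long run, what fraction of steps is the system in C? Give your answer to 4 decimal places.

0.3333

Let the stationary distribution be π with π = πP and π_1 + π_2 = 1.
π_1 = 0.2·π_1 + 0.4·π_2
Solving with the normalization constraint gives π = (0.3333, 0.6667).
So the stationary probability of C is 0.3333.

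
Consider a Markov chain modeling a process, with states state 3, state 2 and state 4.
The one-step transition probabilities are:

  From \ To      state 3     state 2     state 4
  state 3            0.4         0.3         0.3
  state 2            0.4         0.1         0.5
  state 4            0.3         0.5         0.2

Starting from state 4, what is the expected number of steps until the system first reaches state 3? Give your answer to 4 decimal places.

2.9787

Let t(s) be the expected number of steps to first reach state 3 from state s, with t(state 3) = 0. Conditioning on the first step:
t(state 2) = 1 + 0.1·t(state 2) + 0.5·t(state 4)
t(state 4) = 1 + 0.5·t(state 2) + 0.2·t(state 4)
Solving: t(state 2) = 2.7660, t(state 4) = 2.9787.
Expected steps from state 4 to state 3: 2.9787.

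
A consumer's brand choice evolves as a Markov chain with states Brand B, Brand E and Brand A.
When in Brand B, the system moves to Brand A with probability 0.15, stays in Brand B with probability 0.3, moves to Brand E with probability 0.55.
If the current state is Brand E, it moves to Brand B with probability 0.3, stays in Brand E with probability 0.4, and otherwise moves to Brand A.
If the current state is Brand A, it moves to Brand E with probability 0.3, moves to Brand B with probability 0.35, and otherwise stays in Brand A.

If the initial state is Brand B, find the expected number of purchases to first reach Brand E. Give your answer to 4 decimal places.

Let t(s) be the expected number of purchases to first reach Brand E from state s, with t(Brand E) = 0. Conditioning on the first purchase:
t(Brand B) = 1 + 0.3·t(Brand B) + 0.15·t(Brand A)
t(Brand A) = 1 + 0.35·t(Brand B) + 0.35·t(Brand A)
Solving: t(Brand B) = 1.9876, t(Brand A) = 2.6087.
Expected purchases from Brand B to Brand E: 1.9876.

1.9876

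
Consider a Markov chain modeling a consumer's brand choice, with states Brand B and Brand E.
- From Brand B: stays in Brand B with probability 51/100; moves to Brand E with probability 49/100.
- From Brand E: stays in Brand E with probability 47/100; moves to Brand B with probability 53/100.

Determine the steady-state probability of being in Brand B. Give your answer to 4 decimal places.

0.5196

Let the stationary distribution be π with π = πP and π_1 + π_2 = 1.
π_1 = 0.51·π_1 + 0.53·π_2
Solving with the normalization constraint gives π = (0.5196, 0.4804).
So the stationary probability of Brand B is 0.5196.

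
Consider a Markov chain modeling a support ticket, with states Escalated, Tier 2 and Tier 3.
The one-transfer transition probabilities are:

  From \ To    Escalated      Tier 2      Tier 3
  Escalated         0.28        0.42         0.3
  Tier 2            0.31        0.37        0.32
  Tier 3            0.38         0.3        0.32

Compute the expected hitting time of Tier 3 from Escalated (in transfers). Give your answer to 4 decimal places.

Let t(s) be the expected number of transfers to first reach Tier 3 from state s, with t(Tier 3) = 0. Conditioning on the first transfer:
t(Escalated) = 1 + 0.28·t(Escalated) + 0.42·t(Tier 2)
t(Tier 2) = 1 + 0.31·t(Escalated) + 0.37·t(Tier 2)
Solving: t(Escalated) = 3.2468, t(Tier 2) = 3.1849.
Expected transfers from Escalated to Tier 3: 3.2468.

3.2468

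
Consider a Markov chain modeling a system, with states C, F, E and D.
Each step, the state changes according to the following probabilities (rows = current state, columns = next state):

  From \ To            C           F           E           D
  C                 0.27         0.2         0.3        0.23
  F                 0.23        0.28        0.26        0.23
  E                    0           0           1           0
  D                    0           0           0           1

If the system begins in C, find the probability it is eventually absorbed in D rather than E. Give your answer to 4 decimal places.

0.4412

Let h(s) be the probability of absorption at D starting from transient state s. Then h(D) = 1 and h(E) = 0. By first-step analysis:
h(C) = 0.27·h(C) + 0.2·h(F) + 0.3·0 + 0.23·1
h(F) = 0.23·h(C) + 0.28·h(F) + 0.26·0 + 0.23·1
Solving: h(C) = 0.4412, h(F) = 0.4604.
Starting from C, the probability is 0.4412.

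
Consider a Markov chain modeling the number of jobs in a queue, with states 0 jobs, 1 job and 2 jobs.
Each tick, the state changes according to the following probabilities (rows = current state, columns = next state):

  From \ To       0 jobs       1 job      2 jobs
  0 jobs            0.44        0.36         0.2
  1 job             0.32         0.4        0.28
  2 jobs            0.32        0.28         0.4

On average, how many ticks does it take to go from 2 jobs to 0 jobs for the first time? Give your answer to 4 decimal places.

3.1250

Let t(s) be the expected number of ticks to first reach 0 jobs from state s, with t(0 jobs) = 0. Conditioning on the first tick:
t(1 job) = 1 + 0.4·t(1 job) + 0.28·t(2 jobs)
t(2 jobs) = 1 + 0.28·t(1 job) + 0.4·t(2 jobs)
Solving: t(1 job) = 3.1250, t(2 jobs) = 3.1250.
Expected ticks from 2 jobs to 0 jobs: 3.1250.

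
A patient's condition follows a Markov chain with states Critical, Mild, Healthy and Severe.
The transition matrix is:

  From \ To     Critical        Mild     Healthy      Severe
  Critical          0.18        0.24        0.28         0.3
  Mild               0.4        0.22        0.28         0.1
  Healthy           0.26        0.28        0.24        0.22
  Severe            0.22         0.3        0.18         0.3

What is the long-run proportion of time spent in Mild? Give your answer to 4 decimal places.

0.2584

Let the stationary distribution be π with π = πP and π_1 + π_2 + π_3 + π_4 = 1.
π_1 = 0.18·π_1 + 0.4·π_2 + 0.26·π_3 + 0.22·π_4
π_2 = 0.24·π_1 + 0.22·π_2 + 0.28·π_3 + 0.3·π_4
π_3 = 0.28·π_1 + 0.28·π_2 + 0.24·π_3 + 0.18·π_4
Solving with the normalization constraint gives π = (0.2658, 0.2584, 0.2473, 0.2285).
So the stationary probability of Mild is 0.2584.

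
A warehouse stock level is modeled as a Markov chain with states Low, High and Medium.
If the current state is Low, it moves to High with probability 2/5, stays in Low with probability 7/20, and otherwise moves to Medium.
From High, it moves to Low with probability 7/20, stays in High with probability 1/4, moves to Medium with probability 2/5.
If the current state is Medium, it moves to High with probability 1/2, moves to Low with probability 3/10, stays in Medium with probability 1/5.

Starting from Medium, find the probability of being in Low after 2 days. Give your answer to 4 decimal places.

0.3400

Sum over the intermediate state after 1 day:
P = P(Medium→Low)·P(Low→Low) + P(Medium→High)·P(High→Low) + P(Medium→Medium)·P(Medium→Low)
  = 0.3×0.35 + 0.5×0.35 + 0.2×0.3
  = 0.1050 + 0.1750 + 0.0600 = 0.3400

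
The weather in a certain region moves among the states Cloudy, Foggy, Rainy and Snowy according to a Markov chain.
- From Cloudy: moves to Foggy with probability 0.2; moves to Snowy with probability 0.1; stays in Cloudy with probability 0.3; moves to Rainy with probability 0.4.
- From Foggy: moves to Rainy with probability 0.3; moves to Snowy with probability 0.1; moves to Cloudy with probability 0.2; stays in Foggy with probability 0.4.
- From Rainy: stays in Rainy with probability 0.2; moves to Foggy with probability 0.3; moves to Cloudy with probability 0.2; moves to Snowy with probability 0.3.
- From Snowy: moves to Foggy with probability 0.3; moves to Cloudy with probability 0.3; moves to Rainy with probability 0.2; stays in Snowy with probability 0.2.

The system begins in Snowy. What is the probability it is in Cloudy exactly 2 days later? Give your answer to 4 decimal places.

Propagate the distribution vector 2 days from Snowy.
After 0 days: (0.0000, 0.0000, 0.0000, 1.0000)
After 1 day: (0.3000, 0.3000, 0.2000, 0.2000)
After 2 days: (0.2500, 0.3000, 0.2900, 0.1600)
P(in Cloudy after 2 days) = 0.2500

0.2500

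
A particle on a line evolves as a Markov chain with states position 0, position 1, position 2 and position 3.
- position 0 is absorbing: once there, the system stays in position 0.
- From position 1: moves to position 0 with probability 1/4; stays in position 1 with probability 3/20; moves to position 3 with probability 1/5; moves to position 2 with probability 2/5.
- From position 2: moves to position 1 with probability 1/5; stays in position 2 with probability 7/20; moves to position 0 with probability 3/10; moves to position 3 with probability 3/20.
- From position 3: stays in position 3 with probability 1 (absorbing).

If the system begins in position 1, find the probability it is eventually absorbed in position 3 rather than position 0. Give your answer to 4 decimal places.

Let h(s) be the probability of absorption at position 3 starting from transient state s. Then h(position 3) = 1 and h(position 0) = 0. By first-step analysis:
h(position 1) = 0.25·0 + 0.15·h(position 1) + 0.4·h(position 2) + 0.2·1
h(position 2) = 0.3·0 + 0.2·h(position 1) + 0.35·h(position 2) + 0.15·1
Solving: h(position 1) = 0.4021, h(position 2) = 0.3545.
Starting from position 1, the probability is 0.4021.

0.4021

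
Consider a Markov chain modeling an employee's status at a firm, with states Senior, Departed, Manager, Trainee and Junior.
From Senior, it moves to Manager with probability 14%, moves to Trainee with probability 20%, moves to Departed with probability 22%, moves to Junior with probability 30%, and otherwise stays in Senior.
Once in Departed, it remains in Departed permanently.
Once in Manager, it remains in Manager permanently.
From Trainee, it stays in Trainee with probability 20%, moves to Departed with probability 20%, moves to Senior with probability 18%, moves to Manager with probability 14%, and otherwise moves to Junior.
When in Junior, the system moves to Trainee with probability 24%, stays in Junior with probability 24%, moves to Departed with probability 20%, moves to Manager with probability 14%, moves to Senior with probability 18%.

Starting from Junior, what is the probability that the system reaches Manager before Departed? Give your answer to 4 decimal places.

0.4076

Let h(s) be the probability of absorption at Manager starting from transient state s. Then h(Manager) = 1 and h(Departed) = 0. By first-step analysis:
h(Senior) = 0.14·h(Senior) + 0.22·0 + 0.14·1 + 0.2·h(Trainee) + 0.3·h(Junior)
h(Trainee) = 0.18·h(Senior) + 0.2·0 + 0.14·1 + 0.2·h(Trainee) + 0.28·h(Junior)
h(Junior) = 0.18·h(Senior) + 0.2·0 + 0.14·1 + 0.24·h(Trainee) + 0.24·h(Junior)
Solving: h(Senior) = 0.3998, h(Trainee) = 0.4076, h(Junior) = 0.4076.
Starting from Junior, the probability is 0.4076.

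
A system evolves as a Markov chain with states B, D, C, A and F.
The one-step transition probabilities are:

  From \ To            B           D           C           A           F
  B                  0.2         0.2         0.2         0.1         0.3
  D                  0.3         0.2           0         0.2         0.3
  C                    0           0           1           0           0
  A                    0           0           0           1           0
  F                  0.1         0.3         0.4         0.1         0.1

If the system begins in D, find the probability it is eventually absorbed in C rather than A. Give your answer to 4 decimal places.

Let h(s) be the probability of absorption at C starting from transient state s. Then h(C) = 1 and h(A) = 0. By first-step analysis:
h(B) = 0.2·h(B) + 0.2·h(D) + 0.2·1 + 0.1·0 + 0.3·h(F)
h(D) = 0.3·h(B) + 0.2·h(D) + 0.2·0 + 0.3·h(F)
h(F) = 0.1·h(B) + 0.3·h(D) + 0.4·1 + 0.1·0 + 0.1·h(F)
Solving: h(B) = 0.6260, h(D) = 0.4885, h(F) = 0.6768.
Starting from D, the probability is 0.4885.

0.4885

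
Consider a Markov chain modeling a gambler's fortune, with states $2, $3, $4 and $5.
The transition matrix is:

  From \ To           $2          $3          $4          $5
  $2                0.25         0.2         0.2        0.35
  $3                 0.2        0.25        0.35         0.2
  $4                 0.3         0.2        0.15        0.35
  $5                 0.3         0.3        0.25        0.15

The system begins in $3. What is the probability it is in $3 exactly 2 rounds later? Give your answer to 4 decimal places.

Propagate the distribution vector 2 rounds from $3.
After 0 rounds: (0.0000, 1.0000, 0.0000, 0.0000)
After 1 round: (0.2000, 0.2500, 0.3500, 0.2000)
After 2 rounds: (0.2650, 0.2325, 0.2300, 0.2725)
P(in $3 after 2 rounds) = 0.2325

0.2325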